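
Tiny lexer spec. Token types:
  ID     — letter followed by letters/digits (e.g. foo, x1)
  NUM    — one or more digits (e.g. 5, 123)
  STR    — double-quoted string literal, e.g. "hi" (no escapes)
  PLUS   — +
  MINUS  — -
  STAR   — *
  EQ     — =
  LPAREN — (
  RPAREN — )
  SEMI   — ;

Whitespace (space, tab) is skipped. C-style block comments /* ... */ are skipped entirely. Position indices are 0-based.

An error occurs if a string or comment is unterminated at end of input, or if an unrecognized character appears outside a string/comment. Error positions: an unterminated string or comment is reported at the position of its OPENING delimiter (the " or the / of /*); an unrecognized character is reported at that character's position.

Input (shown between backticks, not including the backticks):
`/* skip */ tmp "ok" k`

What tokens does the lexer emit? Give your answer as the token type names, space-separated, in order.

pos=0: enter COMMENT mode (saw '/*')
exit COMMENT mode (now at pos=10)
pos=11: emit ID 'tmp' (now at pos=14)
pos=15: enter STRING mode
pos=15: emit STR "ok" (now at pos=19)
pos=20: emit ID 'k' (now at pos=21)
DONE. 3 tokens: [ID, STR, ID]

Answer: ID STR ID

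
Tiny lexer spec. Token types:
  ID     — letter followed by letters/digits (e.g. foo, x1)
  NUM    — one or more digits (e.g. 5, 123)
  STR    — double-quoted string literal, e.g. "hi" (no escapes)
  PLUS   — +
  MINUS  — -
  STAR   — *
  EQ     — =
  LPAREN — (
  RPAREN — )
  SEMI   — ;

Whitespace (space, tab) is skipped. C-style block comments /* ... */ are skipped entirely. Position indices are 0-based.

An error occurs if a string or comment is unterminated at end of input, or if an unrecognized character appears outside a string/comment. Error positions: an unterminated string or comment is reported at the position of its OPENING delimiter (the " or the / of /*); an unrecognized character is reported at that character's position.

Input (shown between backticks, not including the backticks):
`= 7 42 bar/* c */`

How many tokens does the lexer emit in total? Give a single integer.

Answer: 4

Derivation:
pos=0: emit EQ '='
pos=2: emit NUM '7' (now at pos=3)
pos=4: emit NUM '42' (now at pos=6)
pos=7: emit ID 'bar' (now at pos=10)
pos=10: enter COMMENT mode (saw '/*')
exit COMMENT mode (now at pos=17)
DONE. 4 tokens: [EQ, NUM, NUM, ID]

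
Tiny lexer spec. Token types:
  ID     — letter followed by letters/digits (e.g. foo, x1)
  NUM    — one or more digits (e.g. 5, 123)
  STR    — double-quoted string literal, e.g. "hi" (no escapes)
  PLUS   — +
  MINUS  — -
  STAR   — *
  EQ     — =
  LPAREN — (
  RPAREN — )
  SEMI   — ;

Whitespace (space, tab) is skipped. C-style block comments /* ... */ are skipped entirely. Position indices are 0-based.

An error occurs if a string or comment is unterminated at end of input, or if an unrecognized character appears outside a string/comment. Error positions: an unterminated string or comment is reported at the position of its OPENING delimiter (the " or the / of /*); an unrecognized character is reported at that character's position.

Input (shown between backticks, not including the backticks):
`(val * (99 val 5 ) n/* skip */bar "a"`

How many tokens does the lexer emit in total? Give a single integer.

Answer: 11

Derivation:
pos=0: emit LPAREN '('
pos=1: emit ID 'val' (now at pos=4)
pos=5: emit STAR '*'
pos=7: emit LPAREN '('
pos=8: emit NUM '99' (now at pos=10)
pos=11: emit ID 'val' (now at pos=14)
pos=15: emit NUM '5' (now at pos=16)
pos=17: emit RPAREN ')'
pos=19: emit ID 'n' (now at pos=20)
pos=20: enter COMMENT mode (saw '/*')
exit COMMENT mode (now at pos=30)
pos=30: emit ID 'bar' (now at pos=33)
pos=34: enter STRING mode
pos=34: emit STR "a" (now at pos=37)
DONE. 11 tokens: [LPAREN, ID, STAR, LPAREN, NUM, ID, NUM, RPAREN, ID, ID, STR]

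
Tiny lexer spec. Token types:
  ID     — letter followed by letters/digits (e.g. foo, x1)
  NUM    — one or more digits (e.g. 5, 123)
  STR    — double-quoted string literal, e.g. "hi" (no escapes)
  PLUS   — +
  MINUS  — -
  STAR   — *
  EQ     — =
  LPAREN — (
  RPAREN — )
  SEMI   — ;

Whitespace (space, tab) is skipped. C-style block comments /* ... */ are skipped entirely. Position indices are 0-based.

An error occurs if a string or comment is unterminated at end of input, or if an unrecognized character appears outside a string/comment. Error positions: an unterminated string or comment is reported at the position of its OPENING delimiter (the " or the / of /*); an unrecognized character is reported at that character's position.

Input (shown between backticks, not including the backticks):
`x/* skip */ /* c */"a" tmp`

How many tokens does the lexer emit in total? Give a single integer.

pos=0: emit ID 'x' (now at pos=1)
pos=1: enter COMMENT mode (saw '/*')
exit COMMENT mode (now at pos=11)
pos=12: enter COMMENT mode (saw '/*')
exit COMMENT mode (now at pos=19)
pos=19: enter STRING mode
pos=19: emit STR "a" (now at pos=22)
pos=23: emit ID 'tmp' (now at pos=26)
DONE. 3 tokens: [ID, STR, ID]

Answer: 3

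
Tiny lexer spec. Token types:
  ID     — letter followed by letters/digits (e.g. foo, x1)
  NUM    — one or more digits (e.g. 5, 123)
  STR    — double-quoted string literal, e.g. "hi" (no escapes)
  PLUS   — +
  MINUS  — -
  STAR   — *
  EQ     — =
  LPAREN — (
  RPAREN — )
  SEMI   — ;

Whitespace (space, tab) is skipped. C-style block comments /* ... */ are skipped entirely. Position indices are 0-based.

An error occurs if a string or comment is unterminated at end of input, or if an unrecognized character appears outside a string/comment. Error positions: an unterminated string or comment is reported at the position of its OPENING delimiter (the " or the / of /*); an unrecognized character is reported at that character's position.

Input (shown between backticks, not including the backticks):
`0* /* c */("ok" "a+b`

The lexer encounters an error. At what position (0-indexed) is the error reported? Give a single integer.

pos=0: emit NUM '0' (now at pos=1)
pos=1: emit STAR '*'
pos=3: enter COMMENT mode (saw '/*')
exit COMMENT mode (now at pos=10)
pos=10: emit LPAREN '('
pos=11: enter STRING mode
pos=11: emit STR "ok" (now at pos=15)
pos=16: enter STRING mode
pos=16: ERROR — unterminated string

Answer: 16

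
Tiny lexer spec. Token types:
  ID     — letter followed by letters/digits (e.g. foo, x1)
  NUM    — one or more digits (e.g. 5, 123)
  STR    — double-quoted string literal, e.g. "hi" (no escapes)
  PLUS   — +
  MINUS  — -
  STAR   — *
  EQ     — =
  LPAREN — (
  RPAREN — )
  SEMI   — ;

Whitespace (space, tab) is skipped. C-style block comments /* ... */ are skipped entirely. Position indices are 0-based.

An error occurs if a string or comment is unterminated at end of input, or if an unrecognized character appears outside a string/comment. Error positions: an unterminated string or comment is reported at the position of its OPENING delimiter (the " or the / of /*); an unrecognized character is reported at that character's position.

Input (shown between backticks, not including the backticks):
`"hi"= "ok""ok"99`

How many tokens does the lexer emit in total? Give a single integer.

Answer: 5

Derivation:
pos=0: enter STRING mode
pos=0: emit STR "hi" (now at pos=4)
pos=4: emit EQ '='
pos=6: enter STRING mode
pos=6: emit STR "ok" (now at pos=10)
pos=10: enter STRING mode
pos=10: emit STR "ok" (now at pos=14)
pos=14: emit NUM '99' (now at pos=16)
DONE. 5 tokens: [STR, EQ, STR, STR, NUM]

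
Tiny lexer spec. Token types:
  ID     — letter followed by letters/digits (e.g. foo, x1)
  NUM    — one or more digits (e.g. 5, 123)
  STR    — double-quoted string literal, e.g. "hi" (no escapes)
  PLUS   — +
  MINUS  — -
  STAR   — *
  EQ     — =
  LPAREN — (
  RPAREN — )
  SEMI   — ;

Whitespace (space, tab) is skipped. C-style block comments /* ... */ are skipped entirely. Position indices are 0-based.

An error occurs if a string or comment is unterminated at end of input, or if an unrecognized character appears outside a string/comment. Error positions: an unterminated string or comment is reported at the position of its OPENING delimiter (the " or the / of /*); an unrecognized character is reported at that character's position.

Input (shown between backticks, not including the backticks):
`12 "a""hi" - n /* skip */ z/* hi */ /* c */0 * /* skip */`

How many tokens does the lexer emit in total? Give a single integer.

pos=0: emit NUM '12' (now at pos=2)
pos=3: enter STRING mode
pos=3: emit STR "a" (now at pos=6)
pos=6: enter STRING mode
pos=6: emit STR "hi" (now at pos=10)
pos=11: emit MINUS '-'
pos=13: emit ID 'n' (now at pos=14)
pos=15: enter COMMENT mode (saw '/*')
exit COMMENT mode (now at pos=25)
pos=26: emit ID 'z' (now at pos=27)
pos=27: enter COMMENT mode (saw '/*')
exit COMMENT mode (now at pos=35)
pos=36: enter COMMENT mode (saw '/*')
exit COMMENT mode (now at pos=43)
pos=43: emit NUM '0' (now at pos=44)
pos=45: emit STAR '*'
pos=47: enter COMMENT mode (saw '/*')
exit COMMENT mode (now at pos=57)
DONE. 8 tokens: [NUM, STR, STR, MINUS, ID, ID, NUM, STAR]

Answer: 8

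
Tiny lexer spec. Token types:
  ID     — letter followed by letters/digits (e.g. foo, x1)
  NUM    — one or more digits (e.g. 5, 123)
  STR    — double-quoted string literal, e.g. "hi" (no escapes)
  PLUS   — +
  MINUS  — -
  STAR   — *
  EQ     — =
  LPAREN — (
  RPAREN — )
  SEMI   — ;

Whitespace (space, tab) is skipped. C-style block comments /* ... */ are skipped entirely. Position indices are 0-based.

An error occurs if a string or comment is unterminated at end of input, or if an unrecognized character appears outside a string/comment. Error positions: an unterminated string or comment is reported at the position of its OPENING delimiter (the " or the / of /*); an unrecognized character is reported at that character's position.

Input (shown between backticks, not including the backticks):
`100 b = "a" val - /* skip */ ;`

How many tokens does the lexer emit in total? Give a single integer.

pos=0: emit NUM '100' (now at pos=3)
pos=4: emit ID 'b' (now at pos=5)
pos=6: emit EQ '='
pos=8: enter STRING mode
pos=8: emit STR "a" (now at pos=11)
pos=12: emit ID 'val' (now at pos=15)
pos=16: emit MINUS '-'
pos=18: enter COMMENT mode (saw '/*')
exit COMMENT mode (now at pos=28)
pos=29: emit SEMI ';'
DONE. 7 tokens: [NUM, ID, EQ, STR, ID, MINUS, SEMI]

Answer: 7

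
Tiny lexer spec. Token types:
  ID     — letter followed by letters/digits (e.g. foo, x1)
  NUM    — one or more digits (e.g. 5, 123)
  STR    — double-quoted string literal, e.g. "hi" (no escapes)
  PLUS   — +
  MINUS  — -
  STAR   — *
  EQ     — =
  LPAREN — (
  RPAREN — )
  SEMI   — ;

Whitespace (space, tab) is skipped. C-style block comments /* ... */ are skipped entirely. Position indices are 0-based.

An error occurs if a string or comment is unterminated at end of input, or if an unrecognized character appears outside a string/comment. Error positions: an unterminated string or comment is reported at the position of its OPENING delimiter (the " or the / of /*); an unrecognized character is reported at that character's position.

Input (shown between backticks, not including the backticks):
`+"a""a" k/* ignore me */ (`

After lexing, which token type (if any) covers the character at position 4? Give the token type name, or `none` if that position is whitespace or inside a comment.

pos=0: emit PLUS '+'
pos=1: enter STRING mode
pos=1: emit STR "a" (now at pos=4)
pos=4: enter STRING mode
pos=4: emit STR "a" (now at pos=7)
pos=8: emit ID 'k' (now at pos=9)
pos=9: enter COMMENT mode (saw '/*')
exit COMMENT mode (now at pos=24)
pos=25: emit LPAREN '('
DONE. 5 tokens: [PLUS, STR, STR, ID, LPAREN]
Position 4: char is '"' -> STR

Answer: STR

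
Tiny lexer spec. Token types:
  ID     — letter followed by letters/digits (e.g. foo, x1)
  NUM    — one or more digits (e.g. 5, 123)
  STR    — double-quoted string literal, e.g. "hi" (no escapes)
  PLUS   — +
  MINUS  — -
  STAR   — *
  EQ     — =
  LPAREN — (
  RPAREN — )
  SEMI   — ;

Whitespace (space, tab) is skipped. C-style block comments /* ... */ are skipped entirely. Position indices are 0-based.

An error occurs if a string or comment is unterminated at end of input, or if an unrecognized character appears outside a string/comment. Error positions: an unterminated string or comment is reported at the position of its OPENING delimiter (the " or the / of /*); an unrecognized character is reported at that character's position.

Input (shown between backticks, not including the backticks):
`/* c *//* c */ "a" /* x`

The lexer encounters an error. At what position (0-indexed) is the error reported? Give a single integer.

pos=0: enter COMMENT mode (saw '/*')
exit COMMENT mode (now at pos=7)
pos=7: enter COMMENT mode (saw '/*')
exit COMMENT mode (now at pos=14)
pos=15: enter STRING mode
pos=15: emit STR "a" (now at pos=18)
pos=19: enter COMMENT mode (saw '/*')
pos=19: ERROR — unterminated comment (reached EOF)

Answer: 19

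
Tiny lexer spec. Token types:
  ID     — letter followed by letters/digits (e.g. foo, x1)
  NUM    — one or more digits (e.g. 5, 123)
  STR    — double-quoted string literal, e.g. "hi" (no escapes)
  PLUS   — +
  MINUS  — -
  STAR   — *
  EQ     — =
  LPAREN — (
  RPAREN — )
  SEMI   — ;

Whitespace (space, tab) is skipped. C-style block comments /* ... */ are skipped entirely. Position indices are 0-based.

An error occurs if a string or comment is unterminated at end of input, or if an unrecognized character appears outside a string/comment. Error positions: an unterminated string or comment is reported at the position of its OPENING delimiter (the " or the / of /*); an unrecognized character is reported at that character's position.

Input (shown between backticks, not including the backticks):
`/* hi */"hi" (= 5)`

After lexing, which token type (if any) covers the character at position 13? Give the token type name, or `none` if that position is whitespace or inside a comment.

pos=0: enter COMMENT mode (saw '/*')
exit COMMENT mode (now at pos=8)
pos=8: enter STRING mode
pos=8: emit STR "hi" (now at pos=12)
pos=13: emit LPAREN '('
pos=14: emit EQ '='
pos=16: emit NUM '5' (now at pos=17)
pos=17: emit RPAREN ')'
DONE. 5 tokens: [STR, LPAREN, EQ, NUM, RPAREN]
Position 13: char is '(' -> LPAREN

Answer: LPAREN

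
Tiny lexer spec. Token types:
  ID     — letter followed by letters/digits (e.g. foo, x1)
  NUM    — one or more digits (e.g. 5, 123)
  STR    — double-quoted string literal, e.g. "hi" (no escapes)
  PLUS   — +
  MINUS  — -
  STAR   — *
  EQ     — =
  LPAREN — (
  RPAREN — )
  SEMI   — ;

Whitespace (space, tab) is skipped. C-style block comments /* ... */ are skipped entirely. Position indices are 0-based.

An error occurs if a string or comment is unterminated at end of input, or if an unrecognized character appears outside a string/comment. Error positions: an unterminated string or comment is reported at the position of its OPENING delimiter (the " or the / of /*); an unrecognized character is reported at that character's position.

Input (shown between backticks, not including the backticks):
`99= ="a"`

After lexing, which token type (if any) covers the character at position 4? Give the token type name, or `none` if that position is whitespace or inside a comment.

Answer: EQ

Derivation:
pos=0: emit NUM '99' (now at pos=2)
pos=2: emit EQ '='
pos=4: emit EQ '='
pos=5: enter STRING mode
pos=5: emit STR "a" (now at pos=8)
DONE. 4 tokens: [NUM, EQ, EQ, STR]
Position 4: char is '=' -> EQ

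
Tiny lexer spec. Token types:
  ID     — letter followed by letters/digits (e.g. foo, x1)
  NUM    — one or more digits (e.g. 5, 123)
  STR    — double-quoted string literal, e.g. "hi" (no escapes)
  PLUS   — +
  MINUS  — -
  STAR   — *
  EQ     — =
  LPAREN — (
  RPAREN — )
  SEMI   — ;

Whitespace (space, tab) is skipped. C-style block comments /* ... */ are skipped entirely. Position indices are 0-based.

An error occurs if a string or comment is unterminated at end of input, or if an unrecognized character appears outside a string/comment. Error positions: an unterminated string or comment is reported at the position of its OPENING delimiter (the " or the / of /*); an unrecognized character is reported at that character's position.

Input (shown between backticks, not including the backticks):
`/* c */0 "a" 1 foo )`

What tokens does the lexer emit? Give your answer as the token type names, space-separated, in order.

pos=0: enter COMMENT mode (saw '/*')
exit COMMENT mode (now at pos=7)
pos=7: emit NUM '0' (now at pos=8)
pos=9: enter STRING mode
pos=9: emit STR "a" (now at pos=12)
pos=13: emit NUM '1' (now at pos=14)
pos=15: emit ID 'foo' (now at pos=18)
pos=19: emit RPAREN ')'
DONE. 5 tokens: [NUM, STR, NUM, ID, RPAREN]

Answer: NUM STR NUM ID RPAREN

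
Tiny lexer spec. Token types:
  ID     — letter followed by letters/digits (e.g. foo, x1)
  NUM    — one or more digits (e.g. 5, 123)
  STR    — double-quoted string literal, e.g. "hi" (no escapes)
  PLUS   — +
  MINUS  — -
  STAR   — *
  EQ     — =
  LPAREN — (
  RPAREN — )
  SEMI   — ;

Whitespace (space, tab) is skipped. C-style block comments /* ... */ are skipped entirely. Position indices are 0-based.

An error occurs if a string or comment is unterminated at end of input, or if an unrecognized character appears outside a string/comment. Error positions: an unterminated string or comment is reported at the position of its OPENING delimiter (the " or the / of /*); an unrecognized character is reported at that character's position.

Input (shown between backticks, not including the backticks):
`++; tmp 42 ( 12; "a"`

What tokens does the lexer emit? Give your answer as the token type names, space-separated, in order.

pos=0: emit PLUS '+'
pos=1: emit PLUS '+'
pos=2: emit SEMI ';'
pos=4: emit ID 'tmp' (now at pos=7)
pos=8: emit NUM '42' (now at pos=10)
pos=11: emit LPAREN '('
pos=13: emit NUM '12' (now at pos=15)
pos=15: emit SEMI ';'
pos=17: enter STRING mode
pos=17: emit STR "a" (now at pos=20)
DONE. 9 tokens: [PLUS, PLUS, SEMI, ID, NUM, LPAREN, NUM, SEMI, STR]

Answer: PLUS PLUS SEMI ID NUM LPAREN NUM SEMI STR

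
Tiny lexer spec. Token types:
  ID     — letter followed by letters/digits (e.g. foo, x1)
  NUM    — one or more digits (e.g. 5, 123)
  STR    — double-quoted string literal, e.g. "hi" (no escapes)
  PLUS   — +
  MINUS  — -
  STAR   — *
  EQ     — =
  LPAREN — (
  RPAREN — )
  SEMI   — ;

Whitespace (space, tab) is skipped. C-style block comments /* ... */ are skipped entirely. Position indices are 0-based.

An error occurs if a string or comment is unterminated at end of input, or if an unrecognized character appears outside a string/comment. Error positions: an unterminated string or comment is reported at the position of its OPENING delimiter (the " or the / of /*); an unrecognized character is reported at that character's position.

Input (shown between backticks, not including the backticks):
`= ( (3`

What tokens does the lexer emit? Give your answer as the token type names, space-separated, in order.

pos=0: emit EQ '='
pos=2: emit LPAREN '('
pos=4: emit LPAREN '('
pos=5: emit NUM '3' (now at pos=6)
DONE. 4 tokens: [EQ, LPAREN, LPAREN, NUM]

Answer: EQ LPAREN LPAREN NUM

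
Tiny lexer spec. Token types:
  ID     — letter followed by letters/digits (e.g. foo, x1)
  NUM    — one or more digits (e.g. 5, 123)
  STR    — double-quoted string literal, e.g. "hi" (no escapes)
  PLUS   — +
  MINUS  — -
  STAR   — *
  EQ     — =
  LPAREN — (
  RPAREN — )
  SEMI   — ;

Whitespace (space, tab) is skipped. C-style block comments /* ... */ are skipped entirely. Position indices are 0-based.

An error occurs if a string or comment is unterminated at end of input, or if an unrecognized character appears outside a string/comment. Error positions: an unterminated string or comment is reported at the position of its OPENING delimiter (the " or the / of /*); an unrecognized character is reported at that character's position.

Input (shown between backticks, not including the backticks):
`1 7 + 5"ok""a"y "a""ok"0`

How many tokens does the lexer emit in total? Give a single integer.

Answer: 10

Derivation:
pos=0: emit NUM '1' (now at pos=1)
pos=2: emit NUM '7' (now at pos=3)
pos=4: emit PLUS '+'
pos=6: emit NUM '5' (now at pos=7)
pos=7: enter STRING mode
pos=7: emit STR "ok" (now at pos=11)
pos=11: enter STRING mode
pos=11: emit STR "a" (now at pos=14)
pos=14: emit ID 'y' (now at pos=15)
pos=16: enter STRING mode
pos=16: emit STR "a" (now at pos=19)
pos=19: enter STRING mode
pos=19: emit STR "ok" (now at pos=23)
pos=23: emit NUM '0' (now at pos=24)
DONE. 10 tokens: [NUM, NUM, PLUS, NUM, STR, STR, ID, STR, STR, NUM]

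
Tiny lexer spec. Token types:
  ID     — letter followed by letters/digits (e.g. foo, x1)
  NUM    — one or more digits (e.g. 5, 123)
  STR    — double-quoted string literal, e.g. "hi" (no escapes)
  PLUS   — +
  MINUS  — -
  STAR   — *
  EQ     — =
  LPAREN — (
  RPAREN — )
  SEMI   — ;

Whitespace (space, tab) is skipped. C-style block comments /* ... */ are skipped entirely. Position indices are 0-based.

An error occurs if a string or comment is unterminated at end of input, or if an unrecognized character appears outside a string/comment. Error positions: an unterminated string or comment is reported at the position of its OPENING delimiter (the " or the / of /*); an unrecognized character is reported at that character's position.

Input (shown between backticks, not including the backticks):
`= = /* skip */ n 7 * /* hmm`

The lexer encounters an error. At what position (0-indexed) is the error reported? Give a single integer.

pos=0: emit EQ '='
pos=2: emit EQ '='
pos=4: enter COMMENT mode (saw '/*')
exit COMMENT mode (now at pos=14)
pos=15: emit ID 'n' (now at pos=16)
pos=17: emit NUM '7' (now at pos=18)
pos=19: emit STAR '*'
pos=21: enter COMMENT mode (saw '/*')
pos=21: ERROR — unterminated comment (reached EOF)

Answer: 21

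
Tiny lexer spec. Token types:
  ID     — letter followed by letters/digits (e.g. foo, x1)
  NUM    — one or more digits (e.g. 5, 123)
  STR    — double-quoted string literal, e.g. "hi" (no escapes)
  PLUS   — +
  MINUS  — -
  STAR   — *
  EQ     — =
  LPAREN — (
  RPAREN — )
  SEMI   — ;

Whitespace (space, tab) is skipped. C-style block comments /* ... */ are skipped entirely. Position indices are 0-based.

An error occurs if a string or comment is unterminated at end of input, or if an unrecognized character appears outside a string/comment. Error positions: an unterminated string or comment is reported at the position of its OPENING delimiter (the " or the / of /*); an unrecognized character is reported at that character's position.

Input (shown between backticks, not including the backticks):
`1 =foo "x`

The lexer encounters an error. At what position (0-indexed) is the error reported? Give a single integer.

Answer: 7

Derivation:
pos=0: emit NUM '1' (now at pos=1)
pos=2: emit EQ '='
pos=3: emit ID 'foo' (now at pos=6)
pos=7: enter STRING mode
pos=7: ERROR — unterminated string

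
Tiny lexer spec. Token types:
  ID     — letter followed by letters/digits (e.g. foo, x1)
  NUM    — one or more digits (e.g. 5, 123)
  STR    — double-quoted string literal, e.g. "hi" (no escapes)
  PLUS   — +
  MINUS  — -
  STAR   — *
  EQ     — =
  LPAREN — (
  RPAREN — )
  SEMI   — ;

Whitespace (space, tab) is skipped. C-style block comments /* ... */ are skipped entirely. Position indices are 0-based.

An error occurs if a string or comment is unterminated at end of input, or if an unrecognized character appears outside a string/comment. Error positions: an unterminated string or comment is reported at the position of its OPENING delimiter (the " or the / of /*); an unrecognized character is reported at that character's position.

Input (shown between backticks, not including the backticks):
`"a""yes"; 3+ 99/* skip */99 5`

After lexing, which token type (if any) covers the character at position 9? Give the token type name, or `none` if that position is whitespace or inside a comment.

pos=0: enter STRING mode
pos=0: emit STR "a" (now at pos=3)
pos=3: enter STRING mode
pos=3: emit STR "yes" (now at pos=8)
pos=8: emit SEMI ';'
pos=10: emit NUM '3' (now at pos=11)
pos=11: emit PLUS '+'
pos=13: emit NUM '99' (now at pos=15)
pos=15: enter COMMENT mode (saw '/*')
exit COMMENT mode (now at pos=25)
pos=25: emit NUM '99' (now at pos=27)
pos=28: emit NUM '5' (now at pos=29)
DONE. 8 tokens: [STR, STR, SEMI, NUM, PLUS, NUM, NUM, NUM]
Position 9: char is ' ' -> none

Answer: none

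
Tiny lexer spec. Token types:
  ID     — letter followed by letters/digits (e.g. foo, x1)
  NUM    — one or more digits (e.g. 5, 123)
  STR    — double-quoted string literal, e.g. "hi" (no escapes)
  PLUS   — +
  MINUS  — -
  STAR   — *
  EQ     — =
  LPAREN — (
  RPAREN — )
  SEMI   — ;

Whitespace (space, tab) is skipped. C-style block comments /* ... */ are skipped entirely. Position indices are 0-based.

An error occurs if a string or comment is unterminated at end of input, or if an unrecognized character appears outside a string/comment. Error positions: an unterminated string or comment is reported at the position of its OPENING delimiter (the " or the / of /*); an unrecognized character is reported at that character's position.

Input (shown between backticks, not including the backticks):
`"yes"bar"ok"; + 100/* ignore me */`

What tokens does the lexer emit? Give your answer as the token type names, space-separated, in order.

pos=0: enter STRING mode
pos=0: emit STR "yes" (now at pos=5)
pos=5: emit ID 'bar' (now at pos=8)
pos=8: enter STRING mode
pos=8: emit STR "ok" (now at pos=12)
pos=12: emit SEMI ';'
pos=14: emit PLUS '+'
pos=16: emit NUM '100' (now at pos=19)
pos=19: enter COMMENT mode (saw '/*')
exit COMMENT mode (now at pos=34)
DONE. 6 tokens: [STR, ID, STR, SEMI, PLUS, NUM]

Answer: STR ID STR SEMI PLUS NUM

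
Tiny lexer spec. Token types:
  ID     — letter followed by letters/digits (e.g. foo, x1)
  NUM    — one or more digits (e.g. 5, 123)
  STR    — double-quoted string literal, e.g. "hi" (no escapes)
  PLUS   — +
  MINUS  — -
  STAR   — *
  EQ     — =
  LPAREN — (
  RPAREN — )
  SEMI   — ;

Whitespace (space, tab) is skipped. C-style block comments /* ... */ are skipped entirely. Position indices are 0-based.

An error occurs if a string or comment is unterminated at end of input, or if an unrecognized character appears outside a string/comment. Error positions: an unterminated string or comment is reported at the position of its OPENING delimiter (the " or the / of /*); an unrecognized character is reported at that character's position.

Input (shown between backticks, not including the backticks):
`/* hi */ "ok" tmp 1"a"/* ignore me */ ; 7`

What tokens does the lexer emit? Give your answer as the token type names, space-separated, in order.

Answer: STR ID NUM STR SEMI NUM

Derivation:
pos=0: enter COMMENT mode (saw '/*')
exit COMMENT mode (now at pos=8)
pos=9: enter STRING mode
pos=9: emit STR "ok" (now at pos=13)
pos=14: emit ID 'tmp' (now at pos=17)
pos=18: emit NUM '1' (now at pos=19)
pos=19: enter STRING mode
pos=19: emit STR "a" (now at pos=22)
pos=22: enter COMMENT mode (saw '/*')
exit COMMENT mode (now at pos=37)
pos=38: emit SEMI ';'
pos=40: emit NUM '7' (now at pos=41)
DONE. 6 tokens: [STR, ID, NUM, STR, SEMI, NUM]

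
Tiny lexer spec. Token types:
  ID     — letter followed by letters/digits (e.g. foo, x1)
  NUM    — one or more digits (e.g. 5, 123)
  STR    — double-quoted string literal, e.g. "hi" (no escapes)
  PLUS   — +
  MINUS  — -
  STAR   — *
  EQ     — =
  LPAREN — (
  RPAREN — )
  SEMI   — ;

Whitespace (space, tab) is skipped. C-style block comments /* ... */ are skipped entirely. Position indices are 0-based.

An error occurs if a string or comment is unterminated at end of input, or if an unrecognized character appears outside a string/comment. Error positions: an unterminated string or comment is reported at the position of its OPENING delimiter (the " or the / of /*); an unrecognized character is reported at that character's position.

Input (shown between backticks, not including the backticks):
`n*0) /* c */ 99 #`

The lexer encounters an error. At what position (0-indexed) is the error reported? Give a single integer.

pos=0: emit ID 'n' (now at pos=1)
pos=1: emit STAR '*'
pos=2: emit NUM '0' (now at pos=3)
pos=3: emit RPAREN ')'
pos=5: enter COMMENT mode (saw '/*')
exit COMMENT mode (now at pos=12)
pos=13: emit NUM '99' (now at pos=15)
pos=16: ERROR — unrecognized char '#'

Answer: 16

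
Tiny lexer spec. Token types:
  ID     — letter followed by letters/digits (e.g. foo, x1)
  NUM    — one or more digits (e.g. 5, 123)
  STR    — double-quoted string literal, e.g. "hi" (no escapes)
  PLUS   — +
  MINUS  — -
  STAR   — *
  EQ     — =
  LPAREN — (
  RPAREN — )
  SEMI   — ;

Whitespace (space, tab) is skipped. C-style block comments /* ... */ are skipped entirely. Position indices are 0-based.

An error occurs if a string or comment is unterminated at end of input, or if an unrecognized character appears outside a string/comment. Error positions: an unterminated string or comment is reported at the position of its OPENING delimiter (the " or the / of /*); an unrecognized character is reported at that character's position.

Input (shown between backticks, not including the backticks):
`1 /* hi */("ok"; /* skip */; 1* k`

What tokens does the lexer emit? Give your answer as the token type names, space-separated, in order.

pos=0: emit NUM '1' (now at pos=1)
pos=2: enter COMMENT mode (saw '/*')
exit COMMENT mode (now at pos=10)
pos=10: emit LPAREN '('
pos=11: enter STRING mode
pos=11: emit STR "ok" (now at pos=15)
pos=15: emit SEMI ';'
pos=17: enter COMMENT mode (saw '/*')
exit COMMENT mode (now at pos=27)
pos=27: emit SEMI ';'
pos=29: emit NUM '1' (now at pos=30)
pos=30: emit STAR '*'
pos=32: emit ID 'k' (now at pos=33)
DONE. 8 tokens: [NUM, LPAREN, STR, SEMI, SEMI, NUM, STAR, ID]

Answer: NUM LPAREN STR SEMI SEMI NUM STAR ID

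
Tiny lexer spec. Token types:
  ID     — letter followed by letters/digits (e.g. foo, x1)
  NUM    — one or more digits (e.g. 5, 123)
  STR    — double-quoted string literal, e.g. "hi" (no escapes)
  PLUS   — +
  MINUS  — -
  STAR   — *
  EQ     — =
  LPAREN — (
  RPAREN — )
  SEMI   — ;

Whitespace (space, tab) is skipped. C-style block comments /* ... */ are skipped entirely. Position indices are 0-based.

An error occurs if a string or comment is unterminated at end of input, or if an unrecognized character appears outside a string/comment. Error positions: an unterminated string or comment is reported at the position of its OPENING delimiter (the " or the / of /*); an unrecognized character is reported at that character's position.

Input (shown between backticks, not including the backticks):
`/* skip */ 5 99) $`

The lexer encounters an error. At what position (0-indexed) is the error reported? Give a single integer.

pos=0: enter COMMENT mode (saw '/*')
exit COMMENT mode (now at pos=10)
pos=11: emit NUM '5' (now at pos=12)
pos=13: emit NUM '99' (now at pos=15)
pos=15: emit RPAREN ')'
pos=17: ERROR — unrecognized char '$'

Answer: 17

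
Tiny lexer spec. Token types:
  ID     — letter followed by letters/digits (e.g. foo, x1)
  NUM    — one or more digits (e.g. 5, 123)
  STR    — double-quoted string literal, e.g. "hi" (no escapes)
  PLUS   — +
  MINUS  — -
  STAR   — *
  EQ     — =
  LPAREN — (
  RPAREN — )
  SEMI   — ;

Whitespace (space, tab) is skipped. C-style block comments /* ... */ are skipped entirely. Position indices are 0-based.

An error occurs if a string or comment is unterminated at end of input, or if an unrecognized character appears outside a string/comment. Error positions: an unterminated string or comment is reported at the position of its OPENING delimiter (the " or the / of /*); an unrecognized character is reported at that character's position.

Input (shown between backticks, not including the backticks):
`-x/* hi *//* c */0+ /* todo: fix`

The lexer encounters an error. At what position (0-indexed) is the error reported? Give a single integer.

pos=0: emit MINUS '-'
pos=1: emit ID 'x' (now at pos=2)
pos=2: enter COMMENT mode (saw '/*')
exit COMMENT mode (now at pos=10)
pos=10: enter COMMENT mode (saw '/*')
exit COMMENT mode (now at pos=17)
pos=17: emit NUM '0' (now at pos=18)
pos=18: emit PLUS '+'
pos=20: enter COMMENT mode (saw '/*')
pos=20: ERROR — unterminated comment (reached EOF)

Answer: 20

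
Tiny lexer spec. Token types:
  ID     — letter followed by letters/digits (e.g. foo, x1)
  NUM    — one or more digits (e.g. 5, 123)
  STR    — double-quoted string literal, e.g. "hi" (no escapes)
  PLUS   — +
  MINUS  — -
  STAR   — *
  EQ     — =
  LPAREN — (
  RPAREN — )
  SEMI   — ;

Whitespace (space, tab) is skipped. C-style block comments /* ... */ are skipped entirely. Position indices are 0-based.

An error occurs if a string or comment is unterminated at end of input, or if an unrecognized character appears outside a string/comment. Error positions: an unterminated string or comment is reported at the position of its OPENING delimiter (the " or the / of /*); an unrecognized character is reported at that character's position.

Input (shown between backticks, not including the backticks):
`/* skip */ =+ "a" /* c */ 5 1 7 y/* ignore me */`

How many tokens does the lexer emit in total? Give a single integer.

pos=0: enter COMMENT mode (saw '/*')
exit COMMENT mode (now at pos=10)
pos=11: emit EQ '='
pos=12: emit PLUS '+'
pos=14: enter STRING mode
pos=14: emit STR "a" (now at pos=17)
pos=18: enter COMMENT mode (saw '/*')
exit COMMENT mode (now at pos=25)
pos=26: emit NUM '5' (now at pos=27)
pos=28: emit NUM '1' (now at pos=29)
pos=30: emit NUM '7' (now at pos=31)
pos=32: emit ID 'y' (now at pos=33)
pos=33: enter COMMENT mode (saw '/*')
exit COMMENT mode (now at pos=48)
DONE. 7 tokens: [EQ, PLUS, STR, NUM, NUM, NUM, ID]

Answer: 7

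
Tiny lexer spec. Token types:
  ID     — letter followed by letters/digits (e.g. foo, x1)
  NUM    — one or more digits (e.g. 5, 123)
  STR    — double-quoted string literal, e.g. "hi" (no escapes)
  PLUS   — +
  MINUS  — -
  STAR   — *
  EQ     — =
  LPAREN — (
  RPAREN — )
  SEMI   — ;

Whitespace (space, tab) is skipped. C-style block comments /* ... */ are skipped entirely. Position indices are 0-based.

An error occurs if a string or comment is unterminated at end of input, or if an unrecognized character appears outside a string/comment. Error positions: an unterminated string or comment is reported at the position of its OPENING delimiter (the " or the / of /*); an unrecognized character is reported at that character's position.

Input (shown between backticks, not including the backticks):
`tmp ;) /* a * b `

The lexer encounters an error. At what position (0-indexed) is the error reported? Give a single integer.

Answer: 7

Derivation:
pos=0: emit ID 'tmp' (now at pos=3)
pos=4: emit SEMI ';'
pos=5: emit RPAREN ')'
pos=7: enter COMMENT mode (saw '/*')
pos=7: ERROR — unterminated comment (reached EOF)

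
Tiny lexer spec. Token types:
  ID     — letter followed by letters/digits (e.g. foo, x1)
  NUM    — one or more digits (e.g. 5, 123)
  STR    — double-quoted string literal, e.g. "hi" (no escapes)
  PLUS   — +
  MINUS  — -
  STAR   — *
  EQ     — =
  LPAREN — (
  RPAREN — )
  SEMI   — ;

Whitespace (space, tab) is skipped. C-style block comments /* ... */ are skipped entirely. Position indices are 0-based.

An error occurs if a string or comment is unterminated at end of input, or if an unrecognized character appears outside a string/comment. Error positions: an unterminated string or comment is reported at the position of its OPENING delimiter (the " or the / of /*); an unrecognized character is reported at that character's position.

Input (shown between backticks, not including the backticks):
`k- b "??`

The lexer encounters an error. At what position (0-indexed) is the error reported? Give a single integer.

pos=0: emit ID 'k' (now at pos=1)
pos=1: emit MINUS '-'
pos=3: emit ID 'b' (now at pos=4)
pos=5: enter STRING mode
pos=5: ERROR — unterminated string

Answer: 5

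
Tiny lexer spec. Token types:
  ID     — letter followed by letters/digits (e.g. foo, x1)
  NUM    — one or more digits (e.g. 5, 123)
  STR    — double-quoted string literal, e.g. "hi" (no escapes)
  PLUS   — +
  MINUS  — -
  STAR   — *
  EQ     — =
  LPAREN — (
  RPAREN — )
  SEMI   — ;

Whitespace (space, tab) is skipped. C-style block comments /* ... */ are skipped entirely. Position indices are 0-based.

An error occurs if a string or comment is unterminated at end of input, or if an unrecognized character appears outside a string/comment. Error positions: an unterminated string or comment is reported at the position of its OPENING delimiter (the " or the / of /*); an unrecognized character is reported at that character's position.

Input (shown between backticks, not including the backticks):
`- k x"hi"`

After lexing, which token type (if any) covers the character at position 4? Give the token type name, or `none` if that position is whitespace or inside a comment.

pos=0: emit MINUS '-'
pos=2: emit ID 'k' (now at pos=3)
pos=4: emit ID 'x' (now at pos=5)
pos=5: enter STRING mode
pos=5: emit STR "hi" (now at pos=9)
DONE. 4 tokens: [MINUS, ID, ID, STR]
Position 4: char is 'x' -> ID

Answer: ID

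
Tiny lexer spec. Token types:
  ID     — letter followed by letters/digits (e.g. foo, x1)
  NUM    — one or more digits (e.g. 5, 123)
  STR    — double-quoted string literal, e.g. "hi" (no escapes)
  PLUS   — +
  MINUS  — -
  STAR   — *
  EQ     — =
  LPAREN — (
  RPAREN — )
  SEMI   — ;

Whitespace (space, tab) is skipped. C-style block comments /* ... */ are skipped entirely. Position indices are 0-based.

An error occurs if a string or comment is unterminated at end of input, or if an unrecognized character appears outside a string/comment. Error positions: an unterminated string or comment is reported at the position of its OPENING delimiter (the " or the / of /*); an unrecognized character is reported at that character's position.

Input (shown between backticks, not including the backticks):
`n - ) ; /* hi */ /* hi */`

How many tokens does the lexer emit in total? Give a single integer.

Answer: 4

Derivation:
pos=0: emit ID 'n' (now at pos=1)
pos=2: emit MINUS '-'
pos=4: emit RPAREN ')'
pos=6: emit SEMI ';'
pos=8: enter COMMENT mode (saw '/*')
exit COMMENT mode (now at pos=16)
pos=17: enter COMMENT mode (saw '/*')
exit COMMENT mode (now at pos=25)
DONE. 4 tokens: [ID, MINUS, RPAREN, SEMI]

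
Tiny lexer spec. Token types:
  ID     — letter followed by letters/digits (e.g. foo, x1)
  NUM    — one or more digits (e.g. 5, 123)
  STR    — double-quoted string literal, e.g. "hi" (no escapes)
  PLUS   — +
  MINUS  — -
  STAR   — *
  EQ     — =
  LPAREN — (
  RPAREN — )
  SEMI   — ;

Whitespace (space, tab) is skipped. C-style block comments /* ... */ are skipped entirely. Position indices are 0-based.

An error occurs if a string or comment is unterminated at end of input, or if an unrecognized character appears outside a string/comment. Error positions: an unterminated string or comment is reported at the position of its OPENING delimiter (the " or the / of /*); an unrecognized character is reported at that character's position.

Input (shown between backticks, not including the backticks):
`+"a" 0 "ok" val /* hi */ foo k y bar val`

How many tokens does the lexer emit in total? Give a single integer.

pos=0: emit PLUS '+'
pos=1: enter STRING mode
pos=1: emit STR "a" (now at pos=4)
pos=5: emit NUM '0' (now at pos=6)
pos=7: enter STRING mode
pos=7: emit STR "ok" (now at pos=11)
pos=12: emit ID 'val' (now at pos=15)
pos=16: enter COMMENT mode (saw '/*')
exit COMMENT mode (now at pos=24)
pos=25: emit ID 'foo' (now at pos=28)
pos=29: emit ID 'k' (now at pos=30)
pos=31: emit ID 'y' (now at pos=32)
pos=33: emit ID 'bar' (now at pos=36)
pos=37: emit ID 'val' (now at pos=40)
DONE. 10 tokens: [PLUS, STR, NUM, STR, ID, ID, ID, ID, ID, ID]

Answer: 10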